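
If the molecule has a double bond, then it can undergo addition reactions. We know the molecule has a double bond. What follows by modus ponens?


Modus ponens: P → Q, P ⊢ Q
P: the molecule has a double bond
Q: it can undergo addition reactions
We have P → Q and P is true.
By modus ponens, Q must be true.

It can undergo addition reactions


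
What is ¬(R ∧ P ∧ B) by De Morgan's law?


De Morgan's law: ¬(P ∧ Q ∧ R) ≡ ¬P ∨ ¬Q ∨ ¬R
¬(R ∧ P ∧ B) = ¬R ∨ ¬P ∨ ¬B

¬R ∨ ¬P ∨ ¬B


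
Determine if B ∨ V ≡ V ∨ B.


Expression 1: B ∨ V
Expression 2: V ∨ B
Truth table (B V | Expr1 Expr2):
  T T |   T     T
  T F |   T     T
  F T |   T     T
  F F |   F     F
All 4 rows agree, so the expressions are logically equivalent.

Yes


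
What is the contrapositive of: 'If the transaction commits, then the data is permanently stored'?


Original: If the transaction commits, then the data is permanently stored
Contrapositive: If ¬Q, then ¬P
Negate Q: not (the data is permanently stored)
Negate P: not (the transaction commits)

If not (the data is permanently stored), then not (the transaction commits).


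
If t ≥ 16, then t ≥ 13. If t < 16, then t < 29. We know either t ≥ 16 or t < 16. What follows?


Constructive dilemma: (P → Q) ∧ (R → S), P ∨ R ⊢ Q ∨ S
Premise 1: t ≥ 16 → t ≥ 13
Premise 2: t < 16 → t < 29
Premise 3: t ≥ 16 ∨ t < 16
Case 1: Assuming t ≥ 16, then by Premise 1, t ≥ 13.
Case 2: Assuming t < 16, then by Premise 2, t < 29.
Since one of t ≥ 16 or t < 16 must hold, we get t ≥ 13 or t < 29.

t ≥ 13 or t < 29.


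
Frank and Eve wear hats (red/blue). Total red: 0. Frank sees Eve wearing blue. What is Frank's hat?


Total red = 0, Eve = blue
Red accounted for: 0
Remaining for Frank: 0
Frank's hat is blue.

blue


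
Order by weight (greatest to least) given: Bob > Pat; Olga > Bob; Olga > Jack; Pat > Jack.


Constraints: Bob > Pat; Olga > Bob; Olga > Jack; Pat > Jack
Method: at each step, the next-highest is the one remaining person who never appears on the smaller side of a constraint between remaining people.
  Step 1: remaining {Jack, Olga, Pat, Bob}; on the smaller side: {Jack, Pat, Bob} → Olga is next (Olga > Bob; Olga > Jack).
  Step 2: remaining {Jack, Pat, Bob}; on the smaller side: {Jack, Pat} → Bob is next (Bob > Pat).
  Step 3: remaining {Jack, Pat}; on the smaller side: {Jack} → Pat is next (Pat > Jack).
  Step 4: only Jack remains → lowest.
Final ranking (highest to lowest):

Olga > Bob > Pat > Jack


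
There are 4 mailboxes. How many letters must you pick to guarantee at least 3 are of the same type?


Pigeonhole: to guarantee k in one of n categories, need (k-1)×n + 1.
k = 3, n = 4
Minimum = (3-1) × 4 + 1 = 2 × 4 + 1

9


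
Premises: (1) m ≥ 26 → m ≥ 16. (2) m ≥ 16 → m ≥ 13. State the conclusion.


Hypothetical syllogism: P → Q, Q → R ⊢ P → R
Premise 1: m ≥ 26 → m ≥ 16
Premise 2: m ≥ 16 → m ≥ 13
Chain the implications: the middle term (m ≥ 16) links the two.
Conclusion: If m ≥ 26, then m ≥ 13.

If m ≥ 26, then m ≥ 13.


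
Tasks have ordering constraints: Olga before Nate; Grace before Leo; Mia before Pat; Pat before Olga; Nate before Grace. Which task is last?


Constraints: Olga before Nate; Grace before Leo; Mia before Pat; Pat before Olga; Nate before Grace
The last task can have nothing scheduled after it, so it must never appear on the left of a 'before'.
Tasks appearing before some other task: Olga, Grace, Mia, Pat, Nate.
The only task not in that list is Leo → it is last.

Leo


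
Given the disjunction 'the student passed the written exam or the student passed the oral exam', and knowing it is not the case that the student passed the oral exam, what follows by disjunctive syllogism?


Disjunctive syllogism: P ∨ Q, ¬P ⊢ Q
Disjunction: the student passed the written exam ∨ the student passed the oral exam
We know it is not the case that the student passed the oral exam.
By disjunctive syllogism, the other disjunct must be true.

The student passed the written exam


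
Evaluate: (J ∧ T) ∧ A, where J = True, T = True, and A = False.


J = True, T = True, A = False
Step 1: J ∧ T = True AND True = True
Step 2: True ∧ A = True AND False = False
AND is true only when ALL operands are true.

False


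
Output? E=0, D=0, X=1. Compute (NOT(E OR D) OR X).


E OR D = 0
NOT(0) = 1
1 OR 1 = 1

1


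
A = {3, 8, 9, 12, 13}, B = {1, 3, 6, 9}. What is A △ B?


A = {3, 8, 9, 12, 13}
B = {1, 3, 6, 9}
Operation: symmetric difference
In A only: [8, 12, 13], in B only: [1, 6]

{1, 6, 8, 12, 13}


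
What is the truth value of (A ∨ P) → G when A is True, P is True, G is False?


A = True, P = True, G = False
Step 1: A ∨ P = True OR True = True
Step 2: (True) → G: false only when antecedent=True and G=False.
Result: False

False


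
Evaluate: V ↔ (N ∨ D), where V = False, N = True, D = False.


V = False, N = True, D = False
Step 1: N ∨ D = True OR False = True
Step 2: V ↔ (True): true when both sides have same truth value.
Result: False ↔ True = False

False


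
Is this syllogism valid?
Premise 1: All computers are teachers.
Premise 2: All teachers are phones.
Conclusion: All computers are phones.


Premise 1: All computers are teachers.
Premise 2: All teachers are phones.
Conclusion: All computers are phones.
Barbara syllogism (AAA-1): All A are B, All B are C → All A are C.
Middle term (teachers) distributed in premise 2.

Valid


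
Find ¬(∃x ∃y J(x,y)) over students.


Original: ∃x ∃y J(x,y)
Rule: ¬∀→∃, ¬∃→∀, negate predicate.
Negation: ∀x ∀y ¬J(x,y)

∀x ∀y ¬J(x,y)


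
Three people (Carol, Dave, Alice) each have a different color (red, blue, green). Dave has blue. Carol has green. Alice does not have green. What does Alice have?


From clues:
  Dave → blue
  Carol → green
By elimination, Alice gets the remaining.

red


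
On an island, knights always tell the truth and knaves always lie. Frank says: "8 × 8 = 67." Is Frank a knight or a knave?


Statement: "8 × 8 = 67."
Actual: 8 × 8 = 64
Claimed: 67
Statement is FALSE → Frank lies → Knave

Knave


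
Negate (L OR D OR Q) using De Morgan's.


De Morgan's law: ¬(P ∨ Q ∨ R) ≡ ¬P ∧ ¬Q ∧ ¬R
¬(L ∨ D ∨ Q) = ¬L ∧ ¬D ∧ ¬Q

¬L ∧ ¬D ∧ ¬Q


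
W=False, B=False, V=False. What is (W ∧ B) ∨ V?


W = False, B = False, V = False
Expression: (W ∧ B) ∨ V
Step 1: W ∧ B = False AND False = False
Step 2: (False) ∨ V = False OR False = False

False


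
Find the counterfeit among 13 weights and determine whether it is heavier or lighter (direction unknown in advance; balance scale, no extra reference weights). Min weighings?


Let n = 13. 26 possibilities (n weights × lighter/heavier); each weighing has 3 outcomes.
Bound for k weighings: say the first weighing puts j weights on each pan. If it tips, the 2j weighed weights remain suspects (each with a known direction) and k-1 weighings give 3^(k-1) outcomes; 3^(k-1) is odd, so 2j ≤ 3^(k-1) - 1. If it balances, the n - 2j unweighed weights remain with direction unknown: 2(n - 2j) ≤ 3^(k-1) - 1 by the same parity argument. Adding, n ≤ (3^(k-1) - 1) + (3^(k-1) - 1)/2 = (3^k - 3)/2, and the classical three-group strategy achieves this (3 weights in 2 weighings, 12 in 3, 39 in 4, 120 in 5).
So we need the smallest k with (3^k - 3)/2 ≥ 13.
k = 3: (3^3 - 3)/2 = 12 < 13 ✗
k = 4: (3^4 - 3)/2 = 39 ≥ 13 ✓

4


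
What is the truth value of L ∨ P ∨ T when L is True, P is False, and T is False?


L = True, P = False, T = False
Step 1: L ∨ P = True OR False = True
Step 2: True ∨ T = True OR False = True
OR is true when at least one operand is true.

True


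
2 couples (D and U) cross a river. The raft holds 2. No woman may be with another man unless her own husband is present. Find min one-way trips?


Label couples D and U.
1. WD+WU → (far: WD,WU; near: HD,HU)
2. WD ←   (far: WU; near: HD,HU,WD)
3. HD+HU → (far: HD,HU,WU; near: WD)
4. HD ←   (far: HU,WU; near: HD,WD)  — HD returns, since WD is alone on near bank
5. HD+WD → (far: all four; near: empty)
Every state respects the constraint.
Minimum trips = 5

5


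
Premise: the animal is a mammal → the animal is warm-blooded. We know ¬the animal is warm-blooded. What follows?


Modus tollens: P → Q, ¬Q ⊢ ¬P
P: the animal is a mammal
Q: the animal is warm-blooded
We have P → Q and Q is false.
By modus tollens, P must be false.

It is not the case that the animal is a mammal


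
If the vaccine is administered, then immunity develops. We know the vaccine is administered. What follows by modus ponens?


Modus ponens: P → Q, P ⊢ Q
P: the vaccine is administered
Q: immunity develops
We have P → Q and P is true.
By modus ponens, Q must be true.

Immunity develops


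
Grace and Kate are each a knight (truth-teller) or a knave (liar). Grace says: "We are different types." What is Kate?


Grace says: "We are different types."
Case 1: Grace is a Knight (truth-teller)
  Statement is true → they ARE different → Kate is a Knave
Case 2: Grace is a Knave (liar)
  Statement is false → they are NOT different → Kate is a Knave
In both cases, Kate is a Knave.

Knave


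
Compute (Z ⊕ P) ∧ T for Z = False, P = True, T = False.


Z = False, P = True, T = False
Step 1: Z ⊕ P = False XOR True = True
Step 2: True ∧ T = True AND False = False
XOR true when exactly one of Z,P is true; then AND with T.

False


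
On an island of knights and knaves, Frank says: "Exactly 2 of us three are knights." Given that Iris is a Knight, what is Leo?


Frank claims exactly 2 knights among Frank, Iris, Leo.
Given: Iris is a Knight.

Case 1: Frank is a Knight (tells truth)
  Then exactly 2 of the three are knights.
  Counting Frank, Iris: 2 knight(s) so far. Need 0 more → Leo = Knave.
Case 2: Frank is a Knave (lies)
  Then the count is NOT 2.
  If Leo = Knight, count = 2 = 2 → claim would be true, contradicts lie.
  If Leo = Knave, count = 1 ≠ 2 → lie confirmed ✓

Leo is a Knave.

Knave


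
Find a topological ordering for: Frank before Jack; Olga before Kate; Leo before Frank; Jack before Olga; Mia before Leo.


Constraints: Frank before Jack; Olga before Kate; Leo before Frank; Jack before Olga; Mia before Leo
Method: repeatedly schedule the remaining task that has no remaining task required before it.
  Step 1: remaining {Jack, Frank, Mia, Leo, Olga, Kate}; every task except Mia still has a predecessor pending → schedule Mia.
  Step 2: remaining {Jack, Frank, Leo, Olga, Kate}; every task except Leo still has a predecessor pending → schedule Leo.
  Step 3: remaining {Jack, Frank, Olga, Kate}; every task except Frank still has a predecessor pending → schedule Frank.
  Step 4: remaining {Jack, Olga, Kate}; every task except Jack still has a predecessor pending → schedule Jack.
  Step 5: remaining {Olga, Kate}; every task except Olga still has a predecessor pending → schedule Olga.
  Step 6: only Kate remains → schedule Kate.
Resulting order:

Mia → Leo → Frank → Jack → Olga → Kate


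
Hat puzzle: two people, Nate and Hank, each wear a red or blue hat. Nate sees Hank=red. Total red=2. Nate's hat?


Total red = 2, Hank = red
Red accounted for: 1
Remaining for Nate: 1
Nate's hat is red.

red


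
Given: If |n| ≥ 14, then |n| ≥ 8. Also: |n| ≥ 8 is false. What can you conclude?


Modus tollens: P → Q, ¬Q ⊢ ¬P
P: |n| ≥ 14
Q: |n| ≥ 8
We have P → Q and Q is false.
By modus tollens, P must be false.

It is not the case that |n| ≥ 14


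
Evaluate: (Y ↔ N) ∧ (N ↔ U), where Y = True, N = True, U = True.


Y = True, N = True, U = True
Step 1: Y ↔ N is true when Y and N have the same value. Result: True
Step 2: N ↔ U is true when N and U have the same value. Result: True
Step 3: True ∧ True = True

True


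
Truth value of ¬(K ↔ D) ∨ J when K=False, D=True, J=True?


K = False, D = True, J = True
Expression: ¬(K ↔ D) ∨ J
Step 1: K ↔ D = (False iff True) = False
Step 2: ¬(K ↔ D) = NOT False = True
Step 3: (True) ∨ J = True OR True = True

True


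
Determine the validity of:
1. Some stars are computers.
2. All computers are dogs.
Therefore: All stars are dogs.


Premise 1: Some stars are computers.
Premise 2: All computers are dogs.
Conclusion: All stars are dogs.
Fallacy: illicit minor. The minor term (stars) is distributed in the conclusion ('All stars ...') but undistributed in its premise ('Some stars are computers' doesn't cover all stars).
Only 'Some stars are dogs' follows, not 'All'.

Invalid


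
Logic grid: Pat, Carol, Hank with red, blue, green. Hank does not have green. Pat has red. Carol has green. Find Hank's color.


From clues:
  Pat → red
  Carol → green
By elimination, Hank gets the remaining.

blue


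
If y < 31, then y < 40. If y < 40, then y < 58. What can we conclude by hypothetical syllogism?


Hypothetical syllogism: P → Q, Q → R ⊢ P → R
Premise 1: y < 31 → y < 40
Premise 2: y < 40 → y < 58
Chain the implications: the middle term (y < 40) links the two.
Conclusion: If y < 31, then y < 58.

If y < 31, then y < 58.


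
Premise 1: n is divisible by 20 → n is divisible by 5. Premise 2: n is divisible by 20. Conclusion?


Modus ponens: P → Q, P ⊢ Q
P: n is divisible by 20
Q: n is divisible by 5
We have P → Q and P is true.
By modus ponens, Q must be true.

n is divisible by 5


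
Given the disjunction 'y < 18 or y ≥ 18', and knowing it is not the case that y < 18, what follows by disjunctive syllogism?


Disjunctive syllogism: P ∨ Q, ¬P ⊢ Q
Disjunction: y < 18 ∨ y ≥ 18
We know it is not the case that y < 18.
By disjunctive syllogism, the other disjunct must be true.

y ≥ 18


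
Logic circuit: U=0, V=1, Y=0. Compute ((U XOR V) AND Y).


U XOR V = 0^1 = 1
1 AND 0 = 0

0


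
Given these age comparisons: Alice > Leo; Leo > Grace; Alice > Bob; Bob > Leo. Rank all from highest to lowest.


Constraints: Alice > Leo; Leo > Grace; Alice > Bob; Bob > Leo
Method: at each step, the next-highest is the one remaining person who never appears on the smaller side of a constraint between remaining people.
  Step 1: remaining {Grace, Alice, Bob, Leo}; on the smaller side: {Grace, Bob, Leo} → Alice is next (Alice > Leo; Alice > Bob).
  Step 2: remaining {Grace, Bob, Leo}; on the smaller side: {Grace, Leo} → Bob is next (Bob > Leo).
  Step 3: remaining {Grace, Leo}; on the smaller side: {Grace} → Leo is next (Leo > Grace).
  Step 4: only Grace remains → lowest.
Final ranking (highest to lowest):

Alice > Bob > Leo > Grace


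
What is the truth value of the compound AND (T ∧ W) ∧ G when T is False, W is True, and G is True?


T = False, W = True, G = True
Step 1: T ∧ W = False AND True = False
Step 2: False ∧ G = False AND True = False
AND is true only when ALL operands are true.

False


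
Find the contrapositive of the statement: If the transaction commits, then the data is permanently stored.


Original: If the transaction commits, then the data is permanently stored
Contrapositive: If ¬Q, then ¬P
Negate Q: not (the data is permanently stored)
Negate P: not (the transaction commits)

If not (the data is permanently stored), then not (the transaction commits).


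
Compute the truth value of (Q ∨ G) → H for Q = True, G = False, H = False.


Q = True, G = False, H = False
Step 1: Q ∨ G = True OR False = True
Step 2: (True) → H: false only when antecedent=True and H=False.
Result: False

False


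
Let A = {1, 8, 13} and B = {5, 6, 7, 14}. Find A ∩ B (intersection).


A = {1, 8, 13}
B = {5, 6, 7, 14}
Operation: intersection
Elements in both: none

∅


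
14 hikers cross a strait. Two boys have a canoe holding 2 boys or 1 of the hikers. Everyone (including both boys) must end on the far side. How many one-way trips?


Per crossing of one of the hikers: boys→, one←, one of the hikers→, one← = 4 trips
14 × 4 = 56, + 1 final boys→ = 57
Minimum trips = 57

57


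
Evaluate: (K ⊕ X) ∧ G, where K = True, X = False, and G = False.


K = True, X = False, G = False
Step 1: K ⊕ X = True XOR False = True
Step 2: True ∧ G = True AND False = False
XOR true when exactly one of K,X is true; then AND with G.

False


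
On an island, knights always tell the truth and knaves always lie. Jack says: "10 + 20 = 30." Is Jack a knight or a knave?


Statement: "10 + 20 = 30."
Actual: 10 + 20 = 30
Claimed: 30
Statement is TRUE → Jack tells the truth → Knight

Knight


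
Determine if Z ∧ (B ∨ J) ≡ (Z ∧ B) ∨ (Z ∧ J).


Expression 1: Z ∧ (B ∨ J)
Expression 2: (Z ∧ B) ∨ (Z ∧ J)
Truth table (Z B J | Expr1 Expr2):
  T T T |   T     T
  T T F |   T     T
  T F T |   T     T
  T F F |   F     F
  F T T |   F     F
  F T F |   F     F
  F F T |   F     F
  F F F |   F     F
All 8 rows agree, so the expressions are logically equivalent.

Yes


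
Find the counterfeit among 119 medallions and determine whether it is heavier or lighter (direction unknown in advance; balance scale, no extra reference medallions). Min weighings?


Let n = 119. 238 possibilities (n medallions × lighter/heavier); each weighing has 3 outcomes.
Bound for k weighings: say the first weighing puts j medallions on each pan. If it tips, the 2j weighed medallions remain suspects (each with a known direction) and k-1 weighings give 3^(k-1) outcomes; 3^(k-1) is odd, so 2j ≤ 3^(k-1) - 1. If it balances, the n - 2j unweighed medallions remain with direction unknown: 2(n - 2j) ≤ 3^(k-1) - 1 by the same parity argument. Adding, n ≤ (3^(k-1) - 1) + (3^(k-1) - 1)/2 = (3^k - 3)/2, and the classical three-group strategy achieves this (3 medallions in 2 weighings, 12 in 3, 39 in 4, 120 in 5).
So we need the smallest k with (3^k - 3)/2 ≥ 119.
k = 4: (3^4 - 3)/2 = 39 < 119 ✗
k = 5: (3^5 - 3)/2 = 120 ≥ 119 ✓

5


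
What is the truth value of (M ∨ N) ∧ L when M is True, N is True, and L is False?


M = True, N = True, L = False
Step 1: M ∨ N = True OR True = True
Step 2: True ∧ L = True AND False = False
OR is true when at least one operand is true; AND requires both.

False


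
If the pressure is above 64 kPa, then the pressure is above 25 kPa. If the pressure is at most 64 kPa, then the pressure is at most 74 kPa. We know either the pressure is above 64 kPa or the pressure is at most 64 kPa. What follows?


Constructive dilemma: (P → Q) ∧ (R → S), P ∨ R ⊢ Q ∨ S
Premise 1: the pressure is above 64 kPa → the pressure is above 25 kPa
Premise 2: the pressure is at most 64 kPa → the pressure is at most 74 kPa
Premise 3: the pressure is above 64 kPa ∨ the pressure is at most 64 kPa
Case 1: Assuming the pressure is above 64 kPa, then by Premise 1, the pressure is above 25 kPa.
Case 2: Assuming the pressure is at most 64 kPa, then by Premise 2, the pressure is at most 74 kPa.
Since one of the pressure is above 64 kPa or the pressure is at most 64 kPa must hold, we get the pressure is above 25 kPa or the pressure is at most 74 kPa.

The pressure is above 25 kPa or the pressure is at most 74 kPa.


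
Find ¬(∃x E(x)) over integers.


Original: ∃x E(x)
Rule: ¬∀→∃, ¬∃→∀, negate predicate.
Negation: ∀x ¬E(x)

∀x ¬E(x)


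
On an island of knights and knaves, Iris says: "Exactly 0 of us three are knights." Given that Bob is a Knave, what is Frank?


Iris claims exactly 0 knights among Iris, Bob, Frank.
Given: Bob is a Knave.

Case 1: Iris is a Knight (tells truth)
  Then exactly 0 of the three are knights.
  Counting Iris, Bob: 1 knight(s) so far. Need -1 more → impossible.
Case 2: Iris is a Knave (lies)
  Then the count is NOT 0.
  If Frank = Knave, count = 0 = 0 → claim would be true, contradicts lie.
  If Frank = Knight, count = 1 ≠ 0 → lie confirmed ✓

Frank is a Knight.

Knight


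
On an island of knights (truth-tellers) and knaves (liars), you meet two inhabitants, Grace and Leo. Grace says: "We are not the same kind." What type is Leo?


Grace says: "We are not the same kind."
Case 1: Grace is a Knight (truth-teller)
  Statement is true → they ARE different → Leo is a Knave
Case 2: Grace is a Knave (liar)
  Statement is false → they are NOT different → Leo is a Knave
In both cases, Leo is a Knave.

Knave


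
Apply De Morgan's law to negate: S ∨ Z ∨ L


De Morgan's law: ¬(P ∨ Q ∨ R) ≡ ¬P ∧ ¬Q ∧ ¬R
¬(S ∨ Z ∨ L) = ¬S ∧ ¬Z ∧ ¬L

¬S ∧ ¬Z ∧ ¬L


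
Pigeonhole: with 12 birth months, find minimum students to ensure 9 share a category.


Pigeonhole: to guarantee k in one of n categories, need (k-1)×n + 1.
k = 9, n = 12
Minimum = (9-1) × 12 + 1 = 8 × 12 + 1

97


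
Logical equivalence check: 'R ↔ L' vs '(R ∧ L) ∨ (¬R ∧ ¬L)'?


Expression 1: R ↔ L
Expression 2: (R ∧ L) ∨ (¬R ∧ ¬L)
Truth table (R L | Expr1 Expr2):
  T T |   T     T
  T F |   F     F
  F T |   F     F
  F F |   T     T
All 4 rows agree, so the expressions are logically equivalent.

Yes


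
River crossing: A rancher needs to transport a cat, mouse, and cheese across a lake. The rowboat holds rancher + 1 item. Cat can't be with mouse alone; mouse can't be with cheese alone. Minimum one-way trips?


1. rancher+mouse → 2. rancher ← 3. rancher+cat → 4. rancher+mouse ← 5. rancher+cheese → 6. rancher ← 7. rancher+mouse →
Minimum trips = 7

7


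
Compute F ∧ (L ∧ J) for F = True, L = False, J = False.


F = True, L = False, J = False
Step 1: L ∧ J = False AND False = False
Step 2: F ∧ False = True AND False = False
AND is true only when ALL operands are true.

False


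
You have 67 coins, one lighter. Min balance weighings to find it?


Each weighing has 3 outcomes (left heavy / balance / right heavy), so k weighings distinguish at most 3^k cases; splitting into three near-equal groups achieves this.
Need 3^k ≥ 67: 3^3 = 27 < 67 ≤ 3^4 = 81
k = ⌈log₃(67)⌉ = 4

4


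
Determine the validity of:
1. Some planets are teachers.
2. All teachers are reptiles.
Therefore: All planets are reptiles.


Premise 1: Some planets are teachers.
Premise 2: All teachers are reptiles.
Conclusion: All planets are reptiles.
Fallacy: illicit minor. The minor term (planets) is distributed in the conclusion ('All planets ...') but undistributed in its premise ('Some planets are teachers' doesn't cover all planets).
Only 'Some planets are reptiles' follows, not 'All'.

Invalid


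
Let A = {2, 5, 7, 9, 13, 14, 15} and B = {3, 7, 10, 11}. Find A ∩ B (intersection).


A = {2, 5, 7, 9, 13, 14, 15}
B = {3, 7, 10, 11}
Operation: intersection
Elements in both: 7

{7}


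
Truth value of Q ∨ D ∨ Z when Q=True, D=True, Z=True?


Q = True, D = True, Z = True
Expression: Q ∨ D ∨ Z
Step 1: Q ∨ D = True OR True = True
Step 2: (True) ∨ Z = True OR True = True

True


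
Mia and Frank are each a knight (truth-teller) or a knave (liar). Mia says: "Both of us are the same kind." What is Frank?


Mia says: "Both of us are the same kind."
Case 1: Mia is a Knight (truth-teller)
  Statement is true → they ARE the same → Frank is also a Knight
Case 2: Mia is a Knave (liar)
  Statement is false → they are NOT the same → Frank is a Knight
In both cases, Frank is a Knight.

Knight


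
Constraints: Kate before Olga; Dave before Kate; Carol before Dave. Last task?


Constraints: Kate before Olga; Dave before Kate; Carol before Dave
The last task can have nothing scheduled after it, so it must never appear on the left of a 'before'.
Tasks appearing before some other task: Kate, Dave, Carol.
The only task not in that list is Olga → it is last.

Olga


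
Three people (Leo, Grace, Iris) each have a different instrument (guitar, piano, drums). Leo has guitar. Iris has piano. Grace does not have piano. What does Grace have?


From clues:
  Iris → piano
  Leo → guitar
By elimination, Grace gets the remaining.

drums


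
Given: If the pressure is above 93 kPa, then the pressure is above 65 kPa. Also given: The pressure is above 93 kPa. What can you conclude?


Modus ponens: P → Q, P ⊢ Q
P: the pressure is above 93 kPa
Q: the pressure is above 65 kPa
We have P → Q and P is true.
By modus ponens, Q must be true.

The pressure is above 65 kPa


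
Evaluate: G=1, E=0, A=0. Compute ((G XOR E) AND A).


G XOR E = 1^0 = 1
1 AND 0 = 0

0


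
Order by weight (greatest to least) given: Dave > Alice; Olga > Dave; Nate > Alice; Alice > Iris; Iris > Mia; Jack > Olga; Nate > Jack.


Constraints: Dave > Alice; Olga > Dave; Nate > Alice; Alice > Iris; Iris > Mia; Jack > Olga; Nate > Jack
Method: at each step, the next-highest is the one remaining person who never appears on the smaller side of a constraint between remaining people.
  Step 1: remaining {Olga, Mia, Jack, Iris, Alice, Dave, Nate}; on the smaller side: {Olga, Mia, Jack, Iris, Alice, Dave} → Nate is next (Nate > Alice; Nate > Jack).
  Step 2: remaining {Olga, Mia, Jack, Iris, Alice, Dave}; on the smaller side: {Olga, Mia, Iris, Alice, Dave} → Jack is next (Jack > Olga).
  Step 3: remaining {Olga, Mia, Iris, Alice, Dave}; on the smaller side: {Mia, Iris, Alice, Dave} → Olga is next (Olga > Dave).
  Step 4: remaining {Mia, Iris, Alice, Dave}; on the smaller side: {Mia, Iris, Alice} → Dave is next (Dave > Alice).
  Step 5: remaining {Mia, Iris, Alice}; on the smaller side: {Mia, Iris} → Alice is next (Alice > Iris).
  Step 6: remaining {Mia, Iris}; on the smaller side: {Mia} → Iris is next (Iris > Mia).
  Step 7: only Mia remains → lowest.
Final ranking (highest to lowest):

Nate > Jack > Olga > Dave > Alice > Iris > Mia


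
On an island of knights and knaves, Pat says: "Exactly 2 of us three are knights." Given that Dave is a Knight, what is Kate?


Pat claims exactly 2 knights among Pat, Dave, Kate.
Given: Dave is a Knight.

Case 1: Pat is a Knight (tells truth)
  Then exactly 2 of the three are knights.
  Counting Pat, Dave: 2 knight(s) so far. Need 0 more → Kate = Knave.
Case 2: Pat is a Knave (lies)
  Then the count is NOT 2.
  If Kate = Knight, count = 2 = 2 → claim would be true, contradicts lie.
  If Kate = Knave, count = 1 ≠ 2 → lie confirmed ✓

Kate is a Knave.

Knave


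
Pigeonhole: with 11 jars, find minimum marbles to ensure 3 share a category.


Pigeonhole: to guarantee k in one of n categories, need (k-1)×n + 1.
k = 3, n = 11
Minimum = (3-1) × 11 + 1 = 2 × 11 + 1

23


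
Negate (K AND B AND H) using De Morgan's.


De Morgan's law: ¬(P ∧ Q ∧ R) ≡ ¬P ∨ ¬Q ∨ ¬R
¬(K ∧ B ∧ H) = ¬K ∨ ¬B ∨ ¬H

¬K ∨ ¬B ∨ ¬H


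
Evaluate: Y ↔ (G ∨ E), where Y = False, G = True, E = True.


Y = False, G = True, E = True
Step 1: G ∨ E = True OR True = True
Step 2: Y ↔ (True): true when both sides have same truth value.
Result: False ↔ True = False

False


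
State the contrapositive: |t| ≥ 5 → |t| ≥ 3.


Original: If |t| ≥ 5, then |t| ≥ 3
Contrapositive: If ¬Q, then ¬P
Negate Q: not (|t| ≥ 3)
Negate P: not (|t| ≥ 5)

If not (|t| ≥ 3), then not (|t| ≥ 5).


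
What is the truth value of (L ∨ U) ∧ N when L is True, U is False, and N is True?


L = True, U = False, N = True
Step 1: L ∨ U = True OR False = True
Step 2: True ∧ N = True AND True = True
OR is true when at least one operand is true; AND requires both.

True


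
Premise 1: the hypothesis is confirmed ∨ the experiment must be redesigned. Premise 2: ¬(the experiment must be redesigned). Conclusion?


Disjunctive syllogism: P ∨ Q, ¬P ⊢ Q
Disjunction: the hypothesis is confirmed ∨ the experiment must be redesigned
We know it is not the case that the experiment must be redesigned.
By disjunctive syllogism, the other disjunct must be true.

The hypothesis is confirmed


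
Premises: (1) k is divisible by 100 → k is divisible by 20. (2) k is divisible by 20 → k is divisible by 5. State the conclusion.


Hypothetical syllogism: P → Q, Q → R ⊢ P → R
Premise 1: k is divisible by 100 → k is divisible by 20
Premise 2: k is divisible by 20 → k is divisible by 5
Chain the implications: the middle term (k is divisible by 20) links the two.
Conclusion: If k is divisible by 100, then k is divisible by 5.

If k is divisible by 100, then k is divisible by 5.


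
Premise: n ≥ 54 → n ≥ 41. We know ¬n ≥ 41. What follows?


Modus tollens: P → Q, ¬Q ⊢ ¬P
P: n ≥ 54
Q: n ≥ 41
We have P → Q and Q is false.
By modus tollens, P must be false.

It is not the case that n ≥ 54


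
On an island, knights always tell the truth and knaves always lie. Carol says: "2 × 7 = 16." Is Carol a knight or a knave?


Statement: "2 × 7 = 16."
Actual: 2 × 7 = 14
Claimed: 16
Statement is FALSE → Carol lies → Knave

Knave


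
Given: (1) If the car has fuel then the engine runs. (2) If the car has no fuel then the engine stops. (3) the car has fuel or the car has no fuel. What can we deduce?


Constructive dilemma: (P → Q) ∧ (R → S), P ∨ R ⊢ Q ∨ S
Premise 1: the car has fuel → the engine runs
Premise 2: the car has no fuel → the engine stops
Premise 3: the car has fuel ∨ the car has no fuel
Case 1: Assuming the car has fuel, then by Premise 1, the engine runs.
Case 2: Assuming the car has no fuel, then by Premise 2, the engine stops.
Since one of the car has fuel or the car has no fuel must hold, we get the engine runs or the engine stops.

The engine runs or the engine stops.


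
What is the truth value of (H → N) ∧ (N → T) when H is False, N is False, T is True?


H = False, N = False, T = True
Step 1: H → N is false only when H=True and N=False. Result: True
Step 2: N → T is false only when N=True and T=False. Result: True
Step 3: True ∧ True = True

True


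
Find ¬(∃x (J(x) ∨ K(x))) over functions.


Original: ∃x (J(x) ∨ K(x))
Rule: ¬∀→∃, ¬∃→∀, negate predicate.
Negation: ∀x (¬J(x) ∧ ¬K(x))

∀x (¬J(x) ∧ ¬K(x))


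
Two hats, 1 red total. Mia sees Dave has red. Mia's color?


Total red = 1, Dave = red
Red accounted for: 1
Remaining for Mia: 0
Mia's hat is blue.

blue


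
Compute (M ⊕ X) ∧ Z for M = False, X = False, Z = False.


M = False, X = False, Z = False
Step 1: M ⊕ X = False XOR False = False
Step 2: False ∧ Z = False AND False = False
XOR true when exactly one of M,X is true; then AND with Z.

False


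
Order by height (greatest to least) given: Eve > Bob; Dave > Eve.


Constraints: Eve > Bob; Dave > Eve
Method: at each step, the next-highest is the one remaining person who never appears on the smaller side of a constraint between remaining people.
  Step 1: remaining {Eve, Dave, Bob}; on the smaller side: {Eve, Bob} → Dave is next (Dave > Eve).
  Step 2: remaining {Eve, Bob}; on the smaller side: {Bob} → Eve is next (Eve > Bob).
  Step 3: only Bob remains → lowest.
Final ranking (highest to lowest):

Dave > Eve > Bob


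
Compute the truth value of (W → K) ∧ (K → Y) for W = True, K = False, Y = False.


W = True, K = False, Y = False
Step 1: W → K is false only when W=True and K=False. Result: False
Step 2: K → Y is false only when K=True and Y=False. Result: True
Step 3: False ∧ True = False

False


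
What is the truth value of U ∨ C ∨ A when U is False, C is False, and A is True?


U = False, C = False, A = True
Step 1: U ∨ C = False OR False = False
Step 2: False ∨ A = False OR True = True
OR is true when at least one operand is true.

True


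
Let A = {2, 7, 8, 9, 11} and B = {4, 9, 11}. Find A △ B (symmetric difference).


A = {2, 7, 8, 9, 11}
B = {4, 9, 11}
Operation: symmetric difference
In A only: [2, 7, 8], in B only: [4]

{2, 4, 7, 8}


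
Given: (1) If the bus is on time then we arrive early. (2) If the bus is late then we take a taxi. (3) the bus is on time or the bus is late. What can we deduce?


Constructive dilemma: (P → Q) ∧ (R → S), P ∨ R ⊢ Q ∨ S
Premise 1: the bus is on time → we arrive early
Premise 2: the bus is late → we take a taxi
Premise 3: the bus is on time ∨ the bus is late
Case 1: Assuming the bus is on time, then by Premise 1, we arrive early.
Case 2: Assuming the bus is late, then by Premise 2, we take a taxi.
Since one of the bus is on time or the bus is late must hold, we get we arrive early or we take a taxi.

We arrive early or we take a taxi.


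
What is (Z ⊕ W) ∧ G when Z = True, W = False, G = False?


Z = True, W = False, G = False
Step 1: Z ⊕ W = True XOR False = True
Step 2: True ∧ G = True AND False = False
XOR true when exactly one of Z,W is true; then AND with G.

False


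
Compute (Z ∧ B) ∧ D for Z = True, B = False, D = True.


Z = True, B = False, D = True
Step 1: Z ∧ B = True AND False = False
Step 2: False ∧ D = False AND True = False
AND is true only when ALL operands are true.

False


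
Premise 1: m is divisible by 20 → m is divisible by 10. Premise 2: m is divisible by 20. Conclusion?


Modus ponens: P → Q, P ⊢ Q
P: m is divisible by 20
Q: m is divisible by 10
We have P → Q and P is true.
By modus ponens, Q must be true.

m is divisible by 10


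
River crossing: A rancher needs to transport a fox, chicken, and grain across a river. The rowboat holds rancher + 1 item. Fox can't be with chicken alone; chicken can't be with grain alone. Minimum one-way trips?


1. rancher+chicken → 2. rancher ← 3. rancher+fox → 4. rancher+chicken ← 5. rancher+grain → 6. rancher ← 7. rancher+chicken →
Minimum trips = 7

7


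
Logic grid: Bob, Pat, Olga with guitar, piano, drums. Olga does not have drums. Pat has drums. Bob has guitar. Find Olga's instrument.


From clues:
  Bob → guitar
  Pat → drums
By elimination, Olga gets the remaining.

piano


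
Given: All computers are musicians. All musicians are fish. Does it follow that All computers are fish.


Premise 1: All computers are musicians.
Premise 2: All musicians are fish.
Conclusion: All computers are fish.
Barbara syllogism (AAA-1): All A are B, All B are C → All A are C.
Middle term (musicians) distributed in premise 2.

Valid


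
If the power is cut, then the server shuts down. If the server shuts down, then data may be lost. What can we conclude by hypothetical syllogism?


Hypothetical syllogism: P → Q, Q → R ⊢ P → R
Premise 1: the power is cut → the server shuts down
Premise 2: the server shuts down → data may be lost
Chain the implications: the middle term (the server shuts down) links the two.
Conclusion: If the power is cut, then data may be lost.

If the power is cut, then data may be lost.


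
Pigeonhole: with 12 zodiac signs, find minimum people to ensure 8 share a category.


Pigeonhole: to guarantee k in one of n categories, need (k-1)×n + 1.
k = 8, n = 12
Minimum = (8-1) × 12 + 1 = 7 × 12 + 1

85


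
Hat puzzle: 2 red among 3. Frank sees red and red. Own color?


Total red = 2, seen red = 2
Own red = 2 - 2 = 0
Frank's hat is blue.

blue


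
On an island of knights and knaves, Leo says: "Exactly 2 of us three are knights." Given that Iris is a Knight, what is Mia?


Leo claims exactly 2 knights among Leo, Iris, Mia.
Given: Iris is a Knight.

Case 1: Leo is a Knight (tells truth)
  Then exactly 2 of the three are knights.
  Counting Leo, Iris: 2 knight(s) so far. Need 0 more → Mia = Knave.
Case 2: Leo is a Knave (lies)
  Then the count is NOT 2.
  If Mia = Knight, count = 2 = 2 → claim would be true, contradicts lie.
  If Mia = Knave, count = 1 ≠ 2 → lie confirmed ✓

Mia is a Knave.

Knave


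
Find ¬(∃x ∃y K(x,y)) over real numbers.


Original: ∃x ∃y K(x,y)
Rule: ¬∀→∃, ¬∃→∀, negate predicate.
Negation: ∀x ∀y ¬K(x,y)

∀x ∀y ¬K(x,y)


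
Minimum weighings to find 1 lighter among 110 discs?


Each weighing has 3 outcomes (left heavy / balance / right heavy), so k weighings distinguish at most 3^k cases; splitting into three near-equal groups achieves this.
Need 3^k ≥ 110: 3^4 = 81 < 110 ≤ 3^5 = 243
k = ⌈log₃(110)⌉ = 5

5


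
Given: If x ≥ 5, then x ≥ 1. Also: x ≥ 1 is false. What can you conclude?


Modus tollens: P → Q, ¬Q ⊢ ¬P
P: x ≥ 5
Q: x ≥ 1
We have P → Q and Q is false.
By modus tollens, P must be false.

It is not the case that x ≥ 5


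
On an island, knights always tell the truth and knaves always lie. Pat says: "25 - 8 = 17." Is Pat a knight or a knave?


Statement: "25 - 8 = 17."
Actual: 25 - 8 = 17
Claimed: 17
Statement is TRUE → Pat tells the truth → Knight

Knight


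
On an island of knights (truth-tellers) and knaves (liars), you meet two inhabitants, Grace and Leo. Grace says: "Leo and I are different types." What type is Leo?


Grace says: "Leo and I are different types."
Case 1: Grace is a Knight (truth-teller)
  Statement is true → they ARE different → Leo is a Knave
Case 2: Grace is a Knave (liar)
  Statement is false → they are NOT different → Leo is a Knave
In both cases, Leo is a Knave.

Knave


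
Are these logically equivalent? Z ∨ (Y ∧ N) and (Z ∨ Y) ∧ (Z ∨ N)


Expression 1: Z ∨ (Y ∧ N)
Expression 2: (Z ∨ Y) ∧ (Z ∨ N)
Truth table (Z Y N | Expr1 Expr2):
  T T T |   T     T
  T T F |   T     T
  T F T |   T     T
  T F F |   T     T
  F T T |   T     T
  F T F |   F     F
  F F T |   F     F
  F F F |   F     F
All 8 rows agree, so the expressions are logically equivalent.

Yes


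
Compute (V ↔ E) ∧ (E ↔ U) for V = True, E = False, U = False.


V = True, E = False, U = False
Step 1: V ↔ E is true when V and E have the same value. Result: False
Step 2: E ↔ U is true when E and U have the same value. Result: True
Step 3: False ∧ True = False

False


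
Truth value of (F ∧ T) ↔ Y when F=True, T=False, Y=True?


F = True, T = False, Y = True
Expression: (F ∧ T) ↔ Y
Step 1: F ∧ T = True AND False = False
Step 2: (False) ↔ Y = (False iff True) = False

False


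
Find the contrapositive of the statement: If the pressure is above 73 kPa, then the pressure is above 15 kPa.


Original: If the pressure is above 73 kPa, then the pressure is above 15 kPa
Contrapositive: If ¬Q, then ¬P
Negate Q: not (the pressure is above 15 kPa)
Negate P: not (the pressure is above 73 kPa)

If not (the pressure is above 15 kPa), then not (the pressure is above 73 kPa).


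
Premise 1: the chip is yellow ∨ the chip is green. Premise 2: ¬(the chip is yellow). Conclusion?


Disjunctive syllogism: P ∨ Q, ¬P ⊢ Q
Disjunction: the chip is yellow ∨ the chip is green
We know it is not the case that the chip is yellow.
By disjunctive syllogism, the other disjunct must be true.

The chip is green


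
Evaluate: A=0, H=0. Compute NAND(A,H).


A AND H = 0
NOT(0) = 1

1


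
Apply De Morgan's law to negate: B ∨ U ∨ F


De Morgan's law: ¬(P ∨ Q ∨ R) ≡ ¬P ∧ ¬Q ∧ ¬R
¬(B ∨ U ∨ F) = ¬B ∧ ¬U ∧ ¬F

¬B ∧ ¬U ∧ ¬F


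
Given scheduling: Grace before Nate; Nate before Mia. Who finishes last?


Constraints: Grace before Nate; Nate before Mia
The last task can have nothing scheduled after it, so it must never appear on the left of a 'before'.
Tasks appearing before some other task: Grace, Nate.
The only task not in that list is Mia → it is last.

Mia


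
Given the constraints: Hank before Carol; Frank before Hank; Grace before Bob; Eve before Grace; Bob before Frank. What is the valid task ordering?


Constraints: Hank before Carol; Frank before Hank; Grace before Bob; Eve before Grace; Bob before Frank
Method: repeatedly schedule the remaining task that has no remaining task required before it.
  Step 1: remaining {Grace, Hank, Eve, Carol, Bob, Frank}; every task except Eve still has a predecessor pending → schedule Eve.
  Step 2: remaining {Grace, Hank, Carol, Bob, Frank}; every task except Grace still has a predecessor pending → schedule Grace.
  Step 3: remaining {Hank, Carol, Bob, Frank}; every task except Bob still has a predecessor pending → schedule Bob.
  Step 4: remaining {Hank, Carol, Frank}; every task except Frank still has a predecessor pending → schedule Frank.
  Step 5: remaining {Hank, Carol}; every task except Hank still has a predecessor pending → schedule Hank.
  Step 6: only Carol remains → schedule Carol.
Resulting order:

Eve → Grace → Bob → Frank → Hank → Carol
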